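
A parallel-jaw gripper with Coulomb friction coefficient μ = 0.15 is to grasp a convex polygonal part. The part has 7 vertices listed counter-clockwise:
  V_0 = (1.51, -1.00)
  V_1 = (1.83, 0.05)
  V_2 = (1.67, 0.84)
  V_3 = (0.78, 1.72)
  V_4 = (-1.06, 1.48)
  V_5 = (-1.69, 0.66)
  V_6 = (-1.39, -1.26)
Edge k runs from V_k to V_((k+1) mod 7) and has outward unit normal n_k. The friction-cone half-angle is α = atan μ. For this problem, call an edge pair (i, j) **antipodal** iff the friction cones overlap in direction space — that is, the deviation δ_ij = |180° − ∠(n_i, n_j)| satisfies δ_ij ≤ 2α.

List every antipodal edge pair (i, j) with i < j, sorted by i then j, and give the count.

α = atan 0.15 = 8.53°;  2α = 17.06°
n_0 = (+0.9566, -0.2915)
n_1 = (+0.9801, +0.1985)
n_2 = (+0.7031, +0.7111)
n_3 = (-0.1293, +0.9916)
n_4 = (-0.7930, +0.6092)
n_5 = (-0.9880, -0.1544)
n_6 = (+0.0893, -0.9960)
  (0,1): δ = 151.60°  ·
  (0,2): δ = 117.73°  ·
  (0,3): δ = 65.62°  ·
  (0,4): δ = 20.59°  ·
  (0,5): δ = 25.83°  ·
  (0,6): δ = 112.07°  ·
  (1,2): δ = 146.13°  ·
  (1,3): δ = 94.02°  ·
  (1,4): δ = 48.98°  ·
  (1,5): δ = 2.57°  ✓
  (1,6): δ = 83.67°  ·
  (2,3): δ = 127.89°  ·
  (2,4): δ = 82.86°  ·
  (2,5): δ = 36.44°  ·
  (2,6): δ = 49.80°  ·
  (3,4): δ = 134.97°  ·
  (3,5): δ = 88.55°  ·
  (3,6): δ = 2.31°  ✓
  (4,5): δ = 133.58°  ·
  (4,6): δ = 47.34°  ·
  (5,6): δ = 93.76°  ·
antipodal pairs: 2

count = 2; pairs: (1,5), (3,6)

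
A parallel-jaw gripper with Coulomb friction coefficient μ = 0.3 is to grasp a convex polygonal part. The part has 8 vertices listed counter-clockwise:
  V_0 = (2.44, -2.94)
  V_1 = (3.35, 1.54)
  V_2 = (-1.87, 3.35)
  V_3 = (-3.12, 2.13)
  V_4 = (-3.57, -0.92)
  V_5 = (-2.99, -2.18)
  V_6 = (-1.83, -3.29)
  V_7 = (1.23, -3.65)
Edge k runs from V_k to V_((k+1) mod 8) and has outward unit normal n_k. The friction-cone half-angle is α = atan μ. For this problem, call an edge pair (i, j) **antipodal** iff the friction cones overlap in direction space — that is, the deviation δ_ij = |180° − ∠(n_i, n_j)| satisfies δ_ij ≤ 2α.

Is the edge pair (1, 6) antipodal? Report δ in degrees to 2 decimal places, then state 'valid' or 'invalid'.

α = atan 0.3 = 16.70°;  2α = 33.40°
edge 1: e_1 = (-5.22, +1.81);  n_1 = (+0.3276, +0.9448)
edge 6: e_6 = (+3.06, -0.36);  n_6 = (-0.1168, -0.9932)
∠(n_1, n_6) = 167.59°
δ = |180° − 167.59°| = 12.41°
12.41° ≤ 2α = 33.40°  →  valid

δ = 12.41°, valid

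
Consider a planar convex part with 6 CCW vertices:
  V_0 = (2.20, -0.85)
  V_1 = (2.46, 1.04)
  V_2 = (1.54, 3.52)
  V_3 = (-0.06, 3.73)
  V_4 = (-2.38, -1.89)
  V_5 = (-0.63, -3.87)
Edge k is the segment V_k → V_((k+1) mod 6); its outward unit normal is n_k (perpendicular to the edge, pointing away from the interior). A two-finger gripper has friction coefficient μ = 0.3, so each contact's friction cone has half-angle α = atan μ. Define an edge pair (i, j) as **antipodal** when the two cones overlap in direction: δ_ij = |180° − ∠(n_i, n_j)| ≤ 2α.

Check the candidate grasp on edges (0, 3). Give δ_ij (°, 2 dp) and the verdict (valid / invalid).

α = atan 0.3 = 16.70°;  2α = 33.40°
edge 0: e_0 = (+0.26, +1.89);  n_0 = (+0.9907, -0.1363)
edge 3: e_3 = (-2.32, -5.62);  n_3 = (-0.9243, +0.3816)
∠(n_0, n_3) = 165.40°
δ = |180° − 165.40°| = 14.60°
14.60° ≤ 2α = 33.40°  →  valid

δ = 14.60°, valid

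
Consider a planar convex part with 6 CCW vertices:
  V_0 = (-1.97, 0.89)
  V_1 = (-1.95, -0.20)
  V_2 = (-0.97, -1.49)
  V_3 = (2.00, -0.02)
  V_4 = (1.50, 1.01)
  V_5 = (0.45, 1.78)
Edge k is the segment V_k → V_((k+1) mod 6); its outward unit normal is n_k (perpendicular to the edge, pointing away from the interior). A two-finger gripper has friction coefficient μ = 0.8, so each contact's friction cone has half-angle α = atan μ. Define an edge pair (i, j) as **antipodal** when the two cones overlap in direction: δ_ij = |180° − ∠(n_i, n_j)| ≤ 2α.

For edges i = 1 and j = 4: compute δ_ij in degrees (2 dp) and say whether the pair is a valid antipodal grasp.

α = atan 0.8 = 38.66°;  2α = 77.32°
edge 1: e_1 = (+0.98, -1.29);  n_1 = (-0.7963, -0.6049)
edge 4: e_4 = (-1.05, +0.77);  n_4 = (+0.5914, +0.8064)
∠(n_1, n_4) = 163.48°
δ = |180° − 163.48°| = 16.52°
16.52° ≤ 2α = 77.32°  →  valid

δ = 16.52°, valid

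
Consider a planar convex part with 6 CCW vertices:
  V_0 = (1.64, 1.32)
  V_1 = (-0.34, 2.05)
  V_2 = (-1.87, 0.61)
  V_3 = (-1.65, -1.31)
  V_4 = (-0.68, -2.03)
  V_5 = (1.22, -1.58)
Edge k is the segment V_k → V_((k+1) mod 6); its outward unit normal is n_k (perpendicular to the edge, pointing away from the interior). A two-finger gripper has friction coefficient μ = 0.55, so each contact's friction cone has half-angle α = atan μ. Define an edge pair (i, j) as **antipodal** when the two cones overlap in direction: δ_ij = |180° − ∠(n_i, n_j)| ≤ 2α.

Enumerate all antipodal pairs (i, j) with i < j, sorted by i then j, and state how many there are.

α = atan 0.55 = 28.81°;  2α = 57.62°
n_0 = (+0.3459, +0.9383)
n_1 = (-0.6854, +0.7282)
n_2 = (-0.9935, -0.1138)
n_3 = (-0.5960, -0.8030)
n_4 = (+0.2305, -0.9731)
n_5 = (+0.9897, -0.1433)
  (0,1): δ = 116.50°  ·
  (0,2): δ = 63.23°  ·
  (0,3): δ = 16.35°  ✓
  (0,4): δ = 33.56°  ✓
  (0,5): δ = 102.00°  ·
  (1,2): δ = 126.73°  ·
  (1,3): δ = 79.85°  ·
  (1,4): δ = 29.94°  ✓
  (1,5): δ = 38.49°  ✓
  (2,3): δ = 133.12°  ·
  (2,4): δ = 83.21°  ·
  (2,5): δ = 14.78°  ✓
  (3,4): δ = 130.09°  ·
  (3,5): δ = 61.66°  ·
  (4,5): δ = 111.57°  ·
antipodal pairs: 5

count = 5; pairs: (0,3), (0,4), (1,4), (1,5), (2,5)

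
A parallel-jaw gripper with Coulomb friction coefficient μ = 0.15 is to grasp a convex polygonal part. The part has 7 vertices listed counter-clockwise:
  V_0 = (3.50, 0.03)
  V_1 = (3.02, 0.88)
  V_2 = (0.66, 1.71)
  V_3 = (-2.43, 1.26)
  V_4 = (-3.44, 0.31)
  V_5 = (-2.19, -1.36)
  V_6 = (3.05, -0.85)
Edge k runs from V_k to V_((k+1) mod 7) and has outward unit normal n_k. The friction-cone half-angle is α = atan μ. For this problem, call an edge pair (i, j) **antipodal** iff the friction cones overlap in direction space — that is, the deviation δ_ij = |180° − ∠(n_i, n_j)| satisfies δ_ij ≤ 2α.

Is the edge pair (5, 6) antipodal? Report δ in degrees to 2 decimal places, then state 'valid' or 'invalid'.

α = atan 0.15 = 8.53°;  2α = 17.06°
edge 5: e_5 = (+5.24, +0.51);  n_5 = (+0.0969, -0.9953)
edge 6: e_6 = (+0.45, +0.88);  n_6 = (+0.8903, -0.4553)
∠(n_5, n_6) = 57.36°
δ = |180° − 57.36°| = 122.64°
122.64° > 2α = 17.06°  →  invalid

δ = 122.64°, invalid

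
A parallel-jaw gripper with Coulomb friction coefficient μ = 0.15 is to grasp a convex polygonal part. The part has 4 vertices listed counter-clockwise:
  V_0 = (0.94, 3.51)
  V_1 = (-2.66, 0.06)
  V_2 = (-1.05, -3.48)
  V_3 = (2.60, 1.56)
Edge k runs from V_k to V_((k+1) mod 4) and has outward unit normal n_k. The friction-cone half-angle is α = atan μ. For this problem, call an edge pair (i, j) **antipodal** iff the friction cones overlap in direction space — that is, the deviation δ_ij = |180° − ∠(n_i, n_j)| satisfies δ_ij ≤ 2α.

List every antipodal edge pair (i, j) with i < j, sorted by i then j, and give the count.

count = 2; pairs: (0,2), (1,3)

α = atan 0.15 = 8.53°;  2α = 17.06°
n_0 = (-0.6919, +0.7220)
n_1 = (-0.9103, -0.4140)
n_2 = (+0.8099, -0.5865)
n_3 = (+0.7615, +0.6482)
  (0,1): δ = 109.32°  ·
  (0,2): δ = 10.31°  ✓
  (0,3): δ = 86.63°  ·
  (1,2): δ = 60.37°  ·
  (1,3): δ = 15.95°  ✓
  (2,3): δ = 103.68°  ·
antipodal pairs: 2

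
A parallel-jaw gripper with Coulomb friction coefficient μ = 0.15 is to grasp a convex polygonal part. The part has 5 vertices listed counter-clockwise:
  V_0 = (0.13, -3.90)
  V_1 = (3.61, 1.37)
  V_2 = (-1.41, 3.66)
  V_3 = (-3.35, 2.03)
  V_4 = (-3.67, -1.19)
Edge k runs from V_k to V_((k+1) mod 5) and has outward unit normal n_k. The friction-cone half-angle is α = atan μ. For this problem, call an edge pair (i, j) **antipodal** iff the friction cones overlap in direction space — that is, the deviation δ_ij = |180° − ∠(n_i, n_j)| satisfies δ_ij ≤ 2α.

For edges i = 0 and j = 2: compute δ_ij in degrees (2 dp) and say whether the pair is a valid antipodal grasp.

α = atan 0.15 = 8.53°;  2α = 17.06°
edge 0: e_0 = (+3.48, +5.27);  n_0 = (+0.8345, -0.5510)
edge 2: e_2 = (-1.94, -1.63);  n_2 = (-0.6433, +0.7656)
∠(n_0, n_2) = 163.48°
δ = |180° − 163.48°| = 16.52°
16.52° ≤ 2α = 17.06°  →  valid

δ = 16.52°, valid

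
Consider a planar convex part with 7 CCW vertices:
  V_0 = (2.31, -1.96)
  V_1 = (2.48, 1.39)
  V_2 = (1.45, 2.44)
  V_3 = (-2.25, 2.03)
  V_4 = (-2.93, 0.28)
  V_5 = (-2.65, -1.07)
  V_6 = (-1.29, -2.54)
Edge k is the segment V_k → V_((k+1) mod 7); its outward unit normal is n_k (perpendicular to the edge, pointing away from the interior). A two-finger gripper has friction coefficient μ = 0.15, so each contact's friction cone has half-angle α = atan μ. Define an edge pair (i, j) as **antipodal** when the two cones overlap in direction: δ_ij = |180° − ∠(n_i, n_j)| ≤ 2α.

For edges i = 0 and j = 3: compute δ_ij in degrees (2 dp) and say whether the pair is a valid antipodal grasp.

δ = 18.33°, invalid

α = atan 0.15 = 8.53°;  2α = 17.06°
edge 0: e_0 = (+0.17, +3.35);  n_0 = (+0.9987, -0.0507)
edge 3: e_3 = (-0.68, -1.75);  n_3 = (-0.9321, +0.3622)
∠(n_0, n_3) = 161.67°
δ = |180° − 161.67°| = 18.33°
18.33° > 2α = 17.06°  →  invalid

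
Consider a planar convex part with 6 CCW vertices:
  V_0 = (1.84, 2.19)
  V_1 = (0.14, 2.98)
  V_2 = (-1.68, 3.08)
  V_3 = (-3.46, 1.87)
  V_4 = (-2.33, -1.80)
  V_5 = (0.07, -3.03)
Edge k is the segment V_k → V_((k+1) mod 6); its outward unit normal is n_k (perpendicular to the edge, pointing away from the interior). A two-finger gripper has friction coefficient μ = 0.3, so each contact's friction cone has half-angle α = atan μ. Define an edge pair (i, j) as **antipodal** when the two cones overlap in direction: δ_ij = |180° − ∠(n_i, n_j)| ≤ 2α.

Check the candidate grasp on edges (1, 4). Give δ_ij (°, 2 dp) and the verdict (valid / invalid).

δ = 23.99°, valid

α = atan 0.3 = 16.70°;  2α = 33.40°
edge 1: e_1 = (-1.82, +0.10);  n_1 = (+0.0549, +0.9985)
edge 4: e_4 = (+2.40, -1.23);  n_4 = (-0.4561, -0.8899)
∠(n_1, n_4) = 156.01°
δ = |180° − 156.01°| = 23.99°
23.99° ≤ 2α = 33.40°  →  valid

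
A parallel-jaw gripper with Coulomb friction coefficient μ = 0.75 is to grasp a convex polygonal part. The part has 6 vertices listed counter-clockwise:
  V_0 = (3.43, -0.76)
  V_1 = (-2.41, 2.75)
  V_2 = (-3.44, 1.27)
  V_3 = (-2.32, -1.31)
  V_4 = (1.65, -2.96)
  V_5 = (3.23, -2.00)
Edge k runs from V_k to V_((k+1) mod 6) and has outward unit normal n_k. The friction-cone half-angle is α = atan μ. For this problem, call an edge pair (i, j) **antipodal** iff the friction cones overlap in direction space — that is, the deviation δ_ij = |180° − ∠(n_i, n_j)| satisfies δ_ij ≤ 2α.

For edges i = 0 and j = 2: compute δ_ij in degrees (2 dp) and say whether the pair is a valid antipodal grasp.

α = atan 0.75 = 36.87°;  2α = 73.74°
edge 0: e_0 = (-5.84, +3.51);  n_0 = (+0.5151, +0.8571)
edge 2: e_2 = (+1.12, -2.58);  n_2 = (-0.9173, -0.3982)
∠(n_0, n_2) = 144.47°
δ = |180° − 144.47°| = 35.53°
35.53° ≤ 2α = 73.74°  →  valid

δ = 35.53°, valid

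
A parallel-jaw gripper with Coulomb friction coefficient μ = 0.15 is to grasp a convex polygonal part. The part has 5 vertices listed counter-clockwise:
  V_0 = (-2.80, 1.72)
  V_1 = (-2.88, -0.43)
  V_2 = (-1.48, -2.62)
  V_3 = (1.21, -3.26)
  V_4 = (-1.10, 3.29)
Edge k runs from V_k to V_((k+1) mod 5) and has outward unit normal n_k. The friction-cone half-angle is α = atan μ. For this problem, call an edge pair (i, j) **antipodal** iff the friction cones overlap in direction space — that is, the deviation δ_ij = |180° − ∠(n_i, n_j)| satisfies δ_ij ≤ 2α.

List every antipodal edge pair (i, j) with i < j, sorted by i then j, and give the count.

count = 1; pairs: (1,3)

α = atan 0.15 = 8.53°;  2α = 17.06°
n_0 = (-0.9993, +0.0372)
n_1 = (-0.8426, -0.5386)
n_2 = (-0.2315, -0.9728)
n_3 = (+0.9431, +0.3326)
n_4 = (-0.6785, +0.7346)
  (0,1): δ = 145.28°  ·
  (0,2): δ = 101.25°  ·
  (0,3): δ = 21.56°  ·
  (0,4): δ = 134.85°  ·
  (1,2): δ = 135.97°  ·
  (1,3): δ = 13.16°  ✓
  (1,4): δ = 100.13°  ·
  (2,3): δ = 57.19°  ·
  (2,4): δ = 56.11°  ·
  (3,4): δ = 66.70°  ·
antipodal pairs: 1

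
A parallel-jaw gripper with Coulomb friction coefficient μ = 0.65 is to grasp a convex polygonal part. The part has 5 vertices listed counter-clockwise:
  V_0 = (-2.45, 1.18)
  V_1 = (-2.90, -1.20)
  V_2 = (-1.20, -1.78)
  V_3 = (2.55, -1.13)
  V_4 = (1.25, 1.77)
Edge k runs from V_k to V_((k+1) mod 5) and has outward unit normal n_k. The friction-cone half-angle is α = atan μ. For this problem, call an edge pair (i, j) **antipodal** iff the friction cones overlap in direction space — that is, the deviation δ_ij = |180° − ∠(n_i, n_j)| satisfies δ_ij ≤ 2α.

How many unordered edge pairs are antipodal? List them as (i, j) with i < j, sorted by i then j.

count = 4; pairs: (0,3), (1,3), (1,4), (2,4)

α = atan 0.65 = 33.02°;  2α = 66.05°
n_0 = (-0.9826, +0.1858)
n_1 = (-0.3229, -0.9464)
n_2 = (+0.1708, -0.9853)
n_3 = (+0.9125, +0.4091)
n_4 = (-0.1575, +0.9875)
  (0,1): δ = 98.13°  ·
  (0,2): δ = 69.46°  ·
  (0,3): δ = 34.85°  ✓
  (0,4): δ = 109.77°  ·
  (1,2): δ = 151.33°  ·
  (1,3): δ = 47.02°  ✓
  (1,4): δ = 27.90°  ✓
  (2,3): δ = 75.69°  ·
  (2,4): δ = 0.77°  ✓
  (3,4): δ = 105.09°  ·
antipodal pairs: 4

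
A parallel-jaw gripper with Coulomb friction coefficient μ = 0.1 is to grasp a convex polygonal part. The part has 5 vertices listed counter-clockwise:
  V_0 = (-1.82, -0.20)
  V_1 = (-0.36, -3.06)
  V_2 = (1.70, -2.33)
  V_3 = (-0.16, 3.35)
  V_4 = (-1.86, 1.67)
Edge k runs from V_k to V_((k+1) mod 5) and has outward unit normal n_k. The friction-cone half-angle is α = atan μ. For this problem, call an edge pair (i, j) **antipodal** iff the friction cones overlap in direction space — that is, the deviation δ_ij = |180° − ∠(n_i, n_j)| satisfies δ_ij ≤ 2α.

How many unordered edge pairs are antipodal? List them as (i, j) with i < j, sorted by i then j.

α = atan 0.1 = 5.71°;  2α = 11.42°
n_0 = (-0.8907, -0.4547)
n_1 = (+0.3340, -0.9426)
n_2 = (+0.9503, +0.3112)
n_3 = (-0.7029, +0.7113)
n_4 = (-0.9998, -0.0214)
  (0,1): δ = 97.53°  ·
  (0,2): δ = 8.91°  ✓
  (0,3): δ = 107.62°  ·
  (0,4): δ = 154.18°  ·
  (1,2): δ = 91.38°  ·
  (1,3): δ = 25.15°  ·
  (1,4): δ = 71.71°  ·
  (2,3): δ = 63.47°  ·
  (2,4): δ = 16.91°  ·
  (3,4): δ = 133.44°  ·
antipodal pairs: 1

count = 1; pairs: (0,2)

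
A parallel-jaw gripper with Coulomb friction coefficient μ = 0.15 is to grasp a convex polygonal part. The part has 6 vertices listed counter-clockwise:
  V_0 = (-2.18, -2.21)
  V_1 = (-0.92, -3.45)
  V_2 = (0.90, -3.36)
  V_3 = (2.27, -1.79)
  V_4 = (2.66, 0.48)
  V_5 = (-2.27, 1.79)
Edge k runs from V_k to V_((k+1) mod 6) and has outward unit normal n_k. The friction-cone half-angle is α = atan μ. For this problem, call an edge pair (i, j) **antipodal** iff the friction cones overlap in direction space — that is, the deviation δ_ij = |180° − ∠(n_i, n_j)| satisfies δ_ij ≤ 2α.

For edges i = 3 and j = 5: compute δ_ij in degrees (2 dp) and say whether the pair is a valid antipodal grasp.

δ = 11.04°, valid

α = atan 0.15 = 8.53°;  2α = 17.06°
edge 3: e_3 = (+0.39, +2.27);  n_3 = (+0.9856, -0.1693)
edge 5: e_5 = (+0.09, -4.00);  n_5 = (-0.9997, -0.0225)
∠(n_3, n_5) = 168.96°
δ = |180° − 168.96°| = 11.04°
11.04° ≤ 2α = 17.06°  →  valid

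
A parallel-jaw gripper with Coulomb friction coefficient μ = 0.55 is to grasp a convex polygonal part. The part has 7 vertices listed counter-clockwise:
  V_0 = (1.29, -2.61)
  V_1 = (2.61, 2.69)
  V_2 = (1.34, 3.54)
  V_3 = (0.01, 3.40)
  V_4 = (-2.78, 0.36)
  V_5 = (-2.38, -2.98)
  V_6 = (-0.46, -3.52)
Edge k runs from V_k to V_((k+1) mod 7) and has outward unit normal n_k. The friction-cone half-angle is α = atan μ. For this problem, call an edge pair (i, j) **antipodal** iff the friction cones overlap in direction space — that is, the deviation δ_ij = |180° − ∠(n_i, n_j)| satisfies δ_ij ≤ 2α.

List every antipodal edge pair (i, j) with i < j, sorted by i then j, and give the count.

count = 7; pairs: (0,3), (0,4), (1,4), (1,5), (2,5), (2,6), (3,6)

α = atan 0.55 = 28.81°;  2α = 57.62°
n_0 = (+0.9704, -0.2417)
n_1 = (+0.5562, +0.8310)
n_2 = (-0.1047, +0.9945)
n_3 = (-0.7368, +0.6762)
n_4 = (-0.9929, -0.1189)
n_5 = (-0.2707, -0.9627)
n_6 = (+0.4614, -0.8872)
  (0,1): δ = 109.81°  ·
  (0,2): δ = 70.01°  ·
  (0,3): δ = 28.56°  ✓
  (0,4): δ = 20.81°  ✓
  (0,5): δ = 88.28°  ·
  (0,6): δ = 131.46°  ·
  (1,2): δ = 140.20°  ·
  (1,3): δ = 98.75°  ·
  (1,4): δ = 49.38°  ✓
  (1,5): δ = 18.09°  ✓
  (1,6): δ = 61.27°  ·
  (2,3): δ = 138.55°  ·
  (2,4): δ = 89.18°  ·
  (2,5): δ = 21.72°  ✓
  (2,6): δ = 21.47°  ✓
  (3,4): δ = 130.63°  ·
  (3,5): δ = 63.16°  ·
  (3,6): δ = 19.98°  ✓
  (4,5): δ = 112.54°  ·
  (4,6): δ = 69.35°  ·
  (5,6): δ = 136.82°  ·
antipodal pairs: 7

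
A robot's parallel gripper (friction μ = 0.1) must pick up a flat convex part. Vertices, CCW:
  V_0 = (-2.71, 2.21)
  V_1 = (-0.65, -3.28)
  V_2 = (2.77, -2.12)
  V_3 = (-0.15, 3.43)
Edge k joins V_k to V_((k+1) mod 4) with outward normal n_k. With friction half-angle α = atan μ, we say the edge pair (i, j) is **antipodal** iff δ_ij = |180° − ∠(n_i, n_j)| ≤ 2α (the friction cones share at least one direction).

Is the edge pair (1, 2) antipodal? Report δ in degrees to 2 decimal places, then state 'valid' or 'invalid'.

δ = 80.99°, invalid

α = atan 0.1 = 5.71°;  2α = 11.42°
edge 1: e_1 = (+3.42, +1.16);  n_1 = (+0.3212, -0.9470)
edge 2: e_2 = (-2.92, +5.55);  n_2 = (+0.8850, +0.4656)
∠(n_1, n_2) = 99.01°
δ = |180° − 99.01°| = 80.99°
80.99° > 2α = 11.42°  →  invalid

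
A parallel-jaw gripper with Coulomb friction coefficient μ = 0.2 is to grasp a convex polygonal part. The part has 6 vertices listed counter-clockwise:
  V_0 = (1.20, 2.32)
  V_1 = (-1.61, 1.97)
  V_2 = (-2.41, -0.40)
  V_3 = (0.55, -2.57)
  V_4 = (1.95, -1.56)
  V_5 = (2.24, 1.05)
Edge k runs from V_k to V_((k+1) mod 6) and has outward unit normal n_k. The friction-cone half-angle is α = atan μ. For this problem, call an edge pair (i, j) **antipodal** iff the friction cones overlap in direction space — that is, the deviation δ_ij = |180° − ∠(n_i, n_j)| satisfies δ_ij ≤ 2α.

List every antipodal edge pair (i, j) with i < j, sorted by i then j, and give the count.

count = 2; pairs: (1,4), (2,5)

α = atan 0.2 = 11.31°;  2α = 22.62°
n_0 = (-0.1236, +0.9923)
n_1 = (-0.9475, +0.3198)
n_2 = (-0.5912, -0.8065)
n_3 = (+0.5851, -0.8110)
n_4 = (+0.9939, -0.1104)
n_5 = (+0.7737, +0.6336)
  (0,1): δ = 115.75°  ·
  (0,2): δ = 43.35°  ·
  (0,3): δ = 28.71°  ·
  (0,4): δ = 76.56°  ·
  (0,5): δ = 122.21°  ·
  (1,2): δ = 107.59°  ·
  (1,3): δ = 35.54°  ·
  (1,4): δ = 12.31°  ✓
  (1,5): δ = 57.97°  ·
  (2,3): δ = 107.95°  ·
  (2,4): δ = 60.09°  ·
  (2,5): δ = 14.44°  ✓
  (3,4): δ = 132.15°  ·
  (3,5): δ = 86.49°  ·
  (4,5): δ = 134.35°  ·
antipodal pairs: 2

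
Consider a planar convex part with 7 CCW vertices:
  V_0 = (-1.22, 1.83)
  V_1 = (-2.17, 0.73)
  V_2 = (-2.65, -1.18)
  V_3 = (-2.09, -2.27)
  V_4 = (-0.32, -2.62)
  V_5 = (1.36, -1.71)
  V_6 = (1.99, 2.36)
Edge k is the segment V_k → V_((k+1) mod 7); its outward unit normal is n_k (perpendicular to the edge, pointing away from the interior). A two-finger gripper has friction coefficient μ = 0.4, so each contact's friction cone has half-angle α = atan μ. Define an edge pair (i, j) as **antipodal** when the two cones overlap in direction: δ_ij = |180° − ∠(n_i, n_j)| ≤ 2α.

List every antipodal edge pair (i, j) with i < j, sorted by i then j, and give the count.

α = atan 0.4 = 21.80°;  2α = 43.60°
n_0 = (-0.7568, +0.6536)
n_1 = (-0.9698, +0.2437)
n_2 = (-0.8895, -0.4570)
n_3 = (-0.1940, -0.9810)
n_4 = (+0.4763, -0.8793)
n_5 = (+0.9882, -0.1530)
n_6 = (-0.1629, +0.9866)
  (0,1): δ = 153.29°  ·
  (0,2): δ = 111.99°  ·
  (0,3): δ = 60.37°  ·
  (0,4): δ = 20.74°  ✓
  (0,5): δ = 32.02°  ✓
  (0,6): δ = 140.19°  ·
  (1,2): δ = 138.70°  ·
  (1,3): δ = 87.08°  ·
  (1,4): δ = 47.45°  ·
  (1,5): δ = 5.31°  ✓
  (1,6): δ = 113.48°  ·
  (2,3): δ = 128.38°  ·
  (2,4): δ = 88.75°  ·
  (2,5): δ = 35.99°  ✓
  (2,6): δ = 72.18°  ·
  (3,4): δ = 140.37°  ·
  (3,5): δ = 87.61°  ·
  (3,6): δ = 20.56°  ✓
  (4,5): δ = 127.24°  ·
  (4,6): δ = 19.07°  ✓
  (5,6): δ = 71.83°  ·
antipodal pairs: 6

count = 6; pairs: (0,4), (0,5), (1,5), (2,5), (3,6), (4,6)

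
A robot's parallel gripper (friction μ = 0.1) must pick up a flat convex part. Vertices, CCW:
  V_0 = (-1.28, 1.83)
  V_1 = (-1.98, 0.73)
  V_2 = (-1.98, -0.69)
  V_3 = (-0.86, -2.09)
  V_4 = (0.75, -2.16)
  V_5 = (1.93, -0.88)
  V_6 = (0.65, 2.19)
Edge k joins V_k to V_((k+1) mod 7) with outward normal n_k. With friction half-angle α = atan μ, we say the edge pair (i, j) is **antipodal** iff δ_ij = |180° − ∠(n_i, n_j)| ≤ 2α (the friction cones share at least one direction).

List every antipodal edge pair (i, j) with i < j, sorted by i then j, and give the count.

α = atan 0.1 = 5.71°;  2α = 11.42°
n_0 = (-0.8437, +0.5369)
n_1 = (-1.0000, -0.0000)
n_2 = (-0.7809, -0.6247)
n_3 = (-0.0434, -0.9991)
n_4 = (+0.7352, -0.6778)
n_5 = (+0.9230, +0.3848)
n_6 = (-0.1834, +0.9830)
  (0,1): δ = 147.53°  ·
  (0,2): δ = 108.87°  ·
  (0,3): δ = 60.02°  ·
  (0,4): δ = 10.20°  ✓
  (0,5): δ = 55.10°  ·
  (0,6): δ = 133.04°  ·
  (1,2): δ = 141.34°  ·
  (1,3): δ = 92.49°  ·
  (1,4): δ = 42.67°  ·
  (1,5): δ = 22.63°  ·
  (1,6): δ = 100.57°  ·
  (2,3): δ = 131.15°  ·
  (2,4): δ = 81.33°  ·
  (2,5): δ = 16.03°  ·
  (2,6): δ = 61.91°  ·
  (3,4): δ = 130.18°  ·
  (3,5): δ = 64.88°  ·
  (3,6): δ = 13.06°  ·
  (4,5): δ = 114.69°  ·
  (4,6): δ = 36.76°  ·
  (5,6): δ = 102.07°  ·
antipodal pairs: 1

count = 1; pairs: (0,4)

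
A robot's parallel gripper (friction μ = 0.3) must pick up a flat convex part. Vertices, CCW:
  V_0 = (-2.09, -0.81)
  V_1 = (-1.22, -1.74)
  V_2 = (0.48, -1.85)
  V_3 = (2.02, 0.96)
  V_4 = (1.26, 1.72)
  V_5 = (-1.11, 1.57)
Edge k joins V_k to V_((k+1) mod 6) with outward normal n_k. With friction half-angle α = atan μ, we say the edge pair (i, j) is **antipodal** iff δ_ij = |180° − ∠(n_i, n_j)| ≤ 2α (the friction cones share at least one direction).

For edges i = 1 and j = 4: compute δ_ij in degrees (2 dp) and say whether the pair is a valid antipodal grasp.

δ = 7.32°, valid

α = atan 0.3 = 16.70°;  2α = 33.40°
edge 1: e_1 = (+1.70, -0.11);  n_1 = (-0.0646, -0.9979)
edge 4: e_4 = (-2.37, -0.15);  n_4 = (-0.0632, +0.9980)
∠(n_1, n_4) = 172.68°
δ = |180° − 172.68°| = 7.32°
7.32° ≤ 2α = 33.40°  →  valid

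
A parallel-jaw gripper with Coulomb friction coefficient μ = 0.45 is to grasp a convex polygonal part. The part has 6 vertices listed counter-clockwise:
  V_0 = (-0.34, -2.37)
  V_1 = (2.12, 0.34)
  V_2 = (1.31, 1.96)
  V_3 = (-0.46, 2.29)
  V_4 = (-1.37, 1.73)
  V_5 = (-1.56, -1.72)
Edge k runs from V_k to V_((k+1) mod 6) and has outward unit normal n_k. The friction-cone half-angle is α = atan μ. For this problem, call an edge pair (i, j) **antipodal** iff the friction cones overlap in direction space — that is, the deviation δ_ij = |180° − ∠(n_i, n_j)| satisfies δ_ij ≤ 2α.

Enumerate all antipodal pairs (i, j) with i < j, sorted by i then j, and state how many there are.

α = atan 0.45 = 24.23°;  2α = 48.46°
n_0 = (+0.7404, -0.6721)
n_1 = (+0.8944, +0.4472)
n_2 = (+0.1833, +0.9831)
n_3 = (-0.5241, +0.8517)
n_4 = (-0.9985, +0.0550)
n_5 = (-0.4702, -0.8826)
  (0,1): δ = 111.20°  ·
  (0,2): δ = 58.33°  ·
  (0,3): δ = 16.16°  ✓
  (0,4): δ = 39.08°  ✓
  (0,5): δ = 104.18°  ·
  (1,2): δ = 127.13°  ·
  (1,3): δ = 84.96°  ·
  (1,4): δ = 29.72°  ✓
  (1,5): δ = 35.39°  ✓
  (2,3): δ = 137.83°  ·
  (2,4): δ = 82.59°  ·
  (2,5): δ = 17.49°  ✓
  (3,4): δ = 124.76°  ·
  (3,5): δ = 59.66°  ·
  (4,5): δ = 114.90°  ·
antipodal pairs: 5

count = 5; pairs: (0,3), (0,4), (1,4), (1,5), (2,5)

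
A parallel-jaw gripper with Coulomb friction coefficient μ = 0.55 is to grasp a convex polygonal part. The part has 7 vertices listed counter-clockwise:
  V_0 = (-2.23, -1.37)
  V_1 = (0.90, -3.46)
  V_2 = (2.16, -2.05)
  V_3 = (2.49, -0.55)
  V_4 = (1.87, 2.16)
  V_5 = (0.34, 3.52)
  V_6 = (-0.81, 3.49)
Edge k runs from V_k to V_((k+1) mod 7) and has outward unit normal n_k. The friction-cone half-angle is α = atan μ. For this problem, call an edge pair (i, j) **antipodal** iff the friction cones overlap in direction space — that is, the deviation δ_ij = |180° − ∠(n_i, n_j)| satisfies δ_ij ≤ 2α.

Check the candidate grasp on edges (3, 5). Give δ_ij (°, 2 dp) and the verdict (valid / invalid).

δ = 101.39°, invalid

α = atan 0.55 = 28.81°;  2α = 57.62°
edge 3: e_3 = (-0.62, +2.71);  n_3 = (+0.9748, +0.2230)
edge 5: e_5 = (-1.15, -0.03);  n_5 = (-0.0261, +0.9997)
∠(n_3, n_5) = 78.61°
δ = |180° − 78.61°| = 101.39°
101.39° > 2α = 57.62°  →  invalid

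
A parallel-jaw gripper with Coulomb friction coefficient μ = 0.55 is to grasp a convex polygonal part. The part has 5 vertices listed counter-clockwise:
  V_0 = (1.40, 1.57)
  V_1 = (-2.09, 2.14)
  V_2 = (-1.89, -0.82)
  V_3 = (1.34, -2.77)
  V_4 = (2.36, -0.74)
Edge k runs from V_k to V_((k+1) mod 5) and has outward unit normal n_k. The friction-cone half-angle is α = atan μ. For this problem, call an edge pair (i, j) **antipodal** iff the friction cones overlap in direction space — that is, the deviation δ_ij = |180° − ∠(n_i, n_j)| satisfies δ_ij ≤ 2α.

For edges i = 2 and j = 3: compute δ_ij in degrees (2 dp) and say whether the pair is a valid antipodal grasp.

α = atan 0.55 = 28.81°;  2α = 57.62°
edge 2: e_2 = (+3.23, -1.95);  n_2 = (-0.5168, -0.8561)
edge 3: e_3 = (+1.02, +2.03);  n_3 = (+0.8935, -0.4490)
∠(n_2, n_3) = 94.44°
δ = |180° − 94.44°| = 85.56°
85.56° > 2α = 57.62°  →  invalid

δ = 85.56°, invalid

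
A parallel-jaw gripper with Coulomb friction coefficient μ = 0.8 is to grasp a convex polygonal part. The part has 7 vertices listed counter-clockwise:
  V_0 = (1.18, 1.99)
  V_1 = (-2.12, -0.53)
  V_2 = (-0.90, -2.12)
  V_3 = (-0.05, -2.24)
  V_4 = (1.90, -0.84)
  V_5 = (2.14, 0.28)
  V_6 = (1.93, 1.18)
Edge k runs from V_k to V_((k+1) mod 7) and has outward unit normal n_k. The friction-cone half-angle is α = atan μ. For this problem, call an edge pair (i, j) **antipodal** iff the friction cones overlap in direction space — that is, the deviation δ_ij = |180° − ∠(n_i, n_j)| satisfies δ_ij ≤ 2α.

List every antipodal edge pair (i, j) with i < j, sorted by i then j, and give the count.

count = 9; pairs: (0,2), (0,3), (0,4), (0,5), (1,4), (1,5), (1,6), (2,5), (2,6)

α = atan 0.8 = 38.66°;  2α = 77.32°
n_0 = (-0.6069, +0.7948)
n_1 = (-0.7934, -0.6087)
n_2 = (-0.1398, -0.9902)
n_3 = (+0.5832, -0.8123)
n_4 = (+0.9778, -0.2095)
n_5 = (+0.9738, +0.2272)
n_6 = (+0.7338, +0.6794)
  (0,1): δ = 89.87°  ·
  (0,2): δ = 45.40°  ✓
  (0,3): δ = 1.69°  ✓
  (0,4): δ = 40.54°  ✓
  (0,5): δ = 65.77°  ✓
  (0,6): δ = 95.43°  ·
  (1,2): δ = 135.53°  ·
  (1,3): δ = 91.82°  ·
  (1,4): δ = 49.59°  ✓
  (1,5): δ = 24.36°  ✓
  (1,6): δ = 5.30°  ✓
  (2,3): δ = 136.29°  ·
  (2,4): δ = 94.06°  ·
  (2,5): δ = 68.83°  ✓
  (2,6): δ = 39.17°  ✓
  (3,4): δ = 137.77°  ·
  (3,5): δ = 112.54°  ·
  (3,6): δ = 82.88°  ·
  (4,5): δ = 154.77°  ·
  (4,6): δ = 125.11°  ·
  (5,6): δ = 150.34°  ·
antipodal pairs: 9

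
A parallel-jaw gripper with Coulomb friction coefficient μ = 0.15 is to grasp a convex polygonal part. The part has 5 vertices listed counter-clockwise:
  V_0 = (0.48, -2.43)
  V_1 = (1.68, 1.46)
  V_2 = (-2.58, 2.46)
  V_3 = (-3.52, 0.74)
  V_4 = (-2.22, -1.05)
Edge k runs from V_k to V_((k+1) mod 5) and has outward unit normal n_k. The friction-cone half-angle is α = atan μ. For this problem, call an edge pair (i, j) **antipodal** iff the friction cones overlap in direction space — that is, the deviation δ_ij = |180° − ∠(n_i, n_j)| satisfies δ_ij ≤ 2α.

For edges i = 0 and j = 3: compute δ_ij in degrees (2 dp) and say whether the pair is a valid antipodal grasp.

α = atan 0.15 = 8.53°;  2α = 17.06°
edge 0: e_0 = (+1.20, +3.89);  n_0 = (+0.9556, -0.2948)
edge 3: e_3 = (+1.30, -1.79);  n_3 = (-0.8091, -0.5876)
∠(n_0, n_3) = 126.87°
δ = |180° − 126.87°| = 53.13°
53.13° > 2α = 17.06°  →  invalid

δ = 53.13°, invalid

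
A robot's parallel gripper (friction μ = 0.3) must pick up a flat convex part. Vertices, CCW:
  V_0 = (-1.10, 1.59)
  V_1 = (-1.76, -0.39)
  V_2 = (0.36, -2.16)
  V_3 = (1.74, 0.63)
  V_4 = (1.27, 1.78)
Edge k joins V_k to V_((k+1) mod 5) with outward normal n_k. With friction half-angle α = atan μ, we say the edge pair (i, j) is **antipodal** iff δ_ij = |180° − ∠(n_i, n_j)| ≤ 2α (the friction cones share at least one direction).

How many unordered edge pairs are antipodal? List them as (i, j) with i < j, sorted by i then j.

α = atan 0.3 = 16.70°;  2α = 33.40°
n_0 = (-0.9487, +0.3162)
n_1 = (-0.6409, -0.7676)
n_2 = (+0.8963, -0.4434)
n_3 = (+0.9257, +0.3783)
n_4 = (-0.0799, +0.9968)
  (0,1): δ = 111.42°  ·
  (0,2): δ = 7.88°  ✓
  (0,3): δ = 40.66°  ·
  (0,4): δ = 113.02°  ·
  (1,2): δ = 76.46°  ·
  (1,3): δ = 27.91°  ✓
  (1,4): δ = 44.44°  ·
  (2,3): δ = 131.45°  ·
  (2,4): δ = 59.10°  ·
  (3,4): δ = 107.65°  ·
antipodal pairs: 2

count = 2; pairs: (0,2), (1,3)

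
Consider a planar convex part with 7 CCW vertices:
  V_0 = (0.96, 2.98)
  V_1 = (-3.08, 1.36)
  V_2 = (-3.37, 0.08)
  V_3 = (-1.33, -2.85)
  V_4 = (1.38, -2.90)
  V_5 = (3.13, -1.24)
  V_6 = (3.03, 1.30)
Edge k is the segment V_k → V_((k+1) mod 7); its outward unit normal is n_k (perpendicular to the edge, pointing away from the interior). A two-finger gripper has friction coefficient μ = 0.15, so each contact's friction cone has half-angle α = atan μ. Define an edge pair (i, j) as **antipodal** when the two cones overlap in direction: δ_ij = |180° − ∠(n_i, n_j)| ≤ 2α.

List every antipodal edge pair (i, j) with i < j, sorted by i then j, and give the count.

α = atan 0.15 = 8.53°;  2α = 17.06°
n_0 = (-0.3722, +0.9282)
n_1 = (-0.9753, +0.2210)
n_2 = (-0.8207, -0.5714)
n_3 = (-0.0184, -0.9998)
n_4 = (+0.6882, -0.7255)
n_5 = (+0.9992, +0.0393)
n_6 = (+0.6302, +0.7765)
  (0,1): δ = 124.62°  ·
  (0,2): δ = 77.00°  ·
  (0,3): δ = 22.91°  ·
  (0,4): δ = 21.64°  ·
  (0,5): δ = 70.40°  ·
  (0,6): δ = 119.09°  ·
  (1,2): δ = 132.39°  ·
  (1,3): δ = 78.29°  ·
  (1,4): δ = 33.75°  ·
  (1,5): δ = 15.02°  ✓
  (1,6): δ = 63.70°  ·
  (2,3): δ = 125.90°  ·
  (2,4): δ = 81.36°  ·
  (2,5): δ = 32.59°  ·
  (2,6): δ = 16.09°  ✓
  (3,4): δ = 135.45°  ·
  (3,5): δ = 86.69°  ·
  (3,6): δ = 38.01°  ·
  (4,5): δ = 131.23°  ·
  (4,6): δ = 82.55°  ·
  (5,6): δ = 131.32°  ·
antipodal pairs: 2

count = 2; pairs: (1,5), (2,6)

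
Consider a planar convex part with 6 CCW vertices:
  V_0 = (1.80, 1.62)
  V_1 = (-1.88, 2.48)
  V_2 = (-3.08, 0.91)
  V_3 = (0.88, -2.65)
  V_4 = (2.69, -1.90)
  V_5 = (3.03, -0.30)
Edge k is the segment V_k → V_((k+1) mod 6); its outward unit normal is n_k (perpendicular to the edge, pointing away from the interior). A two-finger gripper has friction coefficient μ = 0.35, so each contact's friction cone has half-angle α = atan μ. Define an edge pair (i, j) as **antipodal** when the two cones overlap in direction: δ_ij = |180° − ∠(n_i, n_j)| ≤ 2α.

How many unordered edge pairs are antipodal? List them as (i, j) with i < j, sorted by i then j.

α = atan 0.35 = 19.29°;  2α = 38.58°
n_0 = (+0.2276, +0.9738)
n_1 = (-0.7945, +0.6073)
n_2 = (-0.6685, -0.7437)
n_3 = (+0.3828, -0.9238)
n_4 = (+0.9782, -0.2079)
n_5 = (+0.8420, +0.5394)
  (0,1): δ = 114.24°  ·
  (0,2): δ = 28.80°  ✓
  (0,3): δ = 35.66°  ✓
  (0,4): δ = 91.16°  ·
  (0,5): δ = 135.80°  ·
  (1,2): δ = 94.56°  ·
  (1,3): δ = 30.10°  ✓
  (1,4): δ = 25.39°  ✓
  (1,5): δ = 70.04°  ·
  (2,3): δ = 115.54°  ·
  (2,4): δ = 60.04°  ·
  (2,5): δ = 15.40°  ✓
  (3,4): δ = 124.50°  ·
  (3,5): δ = 79.86°  ·
  (4,5): δ = 135.36°  ·
antipodal pairs: 5

count = 5; pairs: (0,2), (0,3), (1,3), (1,4), (2,5)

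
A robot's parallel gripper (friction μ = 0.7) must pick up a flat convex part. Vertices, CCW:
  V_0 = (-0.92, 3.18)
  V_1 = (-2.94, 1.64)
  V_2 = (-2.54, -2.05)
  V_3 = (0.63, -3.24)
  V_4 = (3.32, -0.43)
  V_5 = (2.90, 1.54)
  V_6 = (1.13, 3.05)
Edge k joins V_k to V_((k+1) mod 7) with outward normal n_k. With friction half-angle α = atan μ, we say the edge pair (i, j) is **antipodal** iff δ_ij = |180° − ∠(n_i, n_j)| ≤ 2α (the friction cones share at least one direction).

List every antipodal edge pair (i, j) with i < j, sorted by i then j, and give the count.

count = 10; pairs: (0,2), (0,3), (0,4), (1,3), (1,4), (1,5), (2,4), (2,5), (2,6), (3,6)

α = atan 0.7 = 34.99°;  2α = 69.98°
n_0 = (-0.6063, +0.7953)
n_1 = (-0.9942, -0.1078)
n_2 = (-0.3514, -0.9362)
n_3 = (+0.7224, -0.6915)
n_4 = (+0.9780, +0.2085)
n_5 = (+0.6490, +0.7608)
n_6 = (+0.0633, +0.9980)
  (0,1): δ = 121.13°  ·
  (0,2): δ = 57.90°  ✓
  (0,3): δ = 8.93°  ✓
  (0,4): δ = 64.71°  ✓
  (0,5): δ = 102.21°  ·
  (0,6): δ = 139.05°  ·
  (1,2): δ = 116.76°  ·
  (1,3): δ = 49.94°  ✓
  (1,4): δ = 5.85°  ✓
  (1,5): δ = 43.35°  ✓
  (1,6): δ = 80.18°  ·
  (2,3): δ = 113.17°  ·
  (2,4): δ = 57.39°  ✓
  (2,5): δ = 19.89°  ✓
  (2,6): δ = 16.95°  ✓
  (3,4): δ = 124.21°  ·
  (3,5): δ = 86.72°  ·
  (3,6): δ = 49.88°  ✓
  (4,5): δ = 142.50°  ·
  (4,6): δ = 105.66°  ·
  (5,6): δ = 143.16°  ·
antipodal pairs: 10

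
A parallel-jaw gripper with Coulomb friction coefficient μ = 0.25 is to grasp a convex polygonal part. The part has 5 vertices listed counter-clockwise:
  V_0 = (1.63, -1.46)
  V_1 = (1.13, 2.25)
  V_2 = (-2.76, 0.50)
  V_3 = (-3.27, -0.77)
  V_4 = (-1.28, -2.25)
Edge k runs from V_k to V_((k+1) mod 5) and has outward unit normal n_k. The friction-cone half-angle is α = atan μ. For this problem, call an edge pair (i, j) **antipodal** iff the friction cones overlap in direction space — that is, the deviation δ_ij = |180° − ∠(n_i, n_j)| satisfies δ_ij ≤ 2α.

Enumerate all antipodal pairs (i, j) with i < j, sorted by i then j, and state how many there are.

count = 1; pairs: (1,4)

α = atan 0.25 = 14.04°;  2α = 28.07°
n_0 = (+0.9910, +0.1336)
n_1 = (-0.4103, +0.9120)
n_2 = (-0.9280, +0.3727)
n_3 = (-0.5968, -0.8024)
n_4 = (+0.2620, -0.9651)
  (0,1): δ = 73.45°  ·
  (0,2): δ = 29.55°  ·
  (0,3): δ = 45.69°  ·
  (0,4): δ = 97.51°  ·
  (1,2): δ = 136.10°  ·
  (1,3): δ = 60.86°  ·
  (1,4): δ = 9.03°  ✓
  (2,3): δ = 104.76°  ·
  (2,4): δ = 52.93°  ·
  (3,4): δ = 128.17°  ·
antipodal pairs: 1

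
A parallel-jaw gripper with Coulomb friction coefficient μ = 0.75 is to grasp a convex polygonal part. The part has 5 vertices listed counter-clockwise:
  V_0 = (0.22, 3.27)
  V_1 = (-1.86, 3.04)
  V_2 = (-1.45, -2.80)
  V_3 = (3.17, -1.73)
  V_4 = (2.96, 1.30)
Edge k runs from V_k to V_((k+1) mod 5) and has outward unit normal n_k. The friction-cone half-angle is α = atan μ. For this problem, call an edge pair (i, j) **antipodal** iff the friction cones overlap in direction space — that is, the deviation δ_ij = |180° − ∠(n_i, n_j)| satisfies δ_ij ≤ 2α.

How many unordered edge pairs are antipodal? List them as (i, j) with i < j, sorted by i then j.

count = 4; pairs: (0,2), (1,3), (1,4), (2,4)

α = atan 0.75 = 36.87°;  2α = 73.74°
n_0 = (-0.1099, +0.9939)
n_1 = (-0.9975, -0.0700)
n_2 = (+0.2256, -0.9742)
n_3 = (+0.9976, +0.0691)
n_4 = (+0.5838, +0.8119)
  (0,1): δ = 92.29°  ·
  (0,2): δ = 6.73°  ✓
  (0,3): δ = 87.65°  ·
  (0,4): δ = 137.97°  ·
  (1,2): δ = 80.98°  ·
  (1,3): δ = 0.05°  ✓
  (1,4): δ = 50.27°  ✓
  (2,3): δ = 99.08°  ·
  (2,4): δ = 48.76°  ✓
  (3,4): δ = 129.68°  ·
antipodal pairs: 4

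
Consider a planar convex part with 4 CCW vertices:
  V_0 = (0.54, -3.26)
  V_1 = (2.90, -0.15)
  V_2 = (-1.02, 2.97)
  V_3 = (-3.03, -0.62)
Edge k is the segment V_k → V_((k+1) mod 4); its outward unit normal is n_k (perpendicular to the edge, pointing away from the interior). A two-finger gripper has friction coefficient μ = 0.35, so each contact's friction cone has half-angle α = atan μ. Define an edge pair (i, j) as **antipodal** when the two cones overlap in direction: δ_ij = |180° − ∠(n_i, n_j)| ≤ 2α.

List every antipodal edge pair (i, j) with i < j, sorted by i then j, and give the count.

count = 2; pairs: (0,2), (1,3)

α = atan 0.35 = 19.29°;  2α = 38.58°
n_0 = (+0.7966, -0.6045)
n_1 = (+0.6227, +0.7824)
n_2 = (-0.8725, +0.4885)
n_3 = (-0.5946, -0.8040)
  (0,1): δ = 91.32°  ·
  (0,2): δ = 7.95°  ✓
  (0,3): δ = 90.71°  ·
  (1,2): δ = 80.73°  ·
  (1,3): δ = 2.03°  ✓
  (2,3): δ = 97.24°  ·
antipodal pairs: 2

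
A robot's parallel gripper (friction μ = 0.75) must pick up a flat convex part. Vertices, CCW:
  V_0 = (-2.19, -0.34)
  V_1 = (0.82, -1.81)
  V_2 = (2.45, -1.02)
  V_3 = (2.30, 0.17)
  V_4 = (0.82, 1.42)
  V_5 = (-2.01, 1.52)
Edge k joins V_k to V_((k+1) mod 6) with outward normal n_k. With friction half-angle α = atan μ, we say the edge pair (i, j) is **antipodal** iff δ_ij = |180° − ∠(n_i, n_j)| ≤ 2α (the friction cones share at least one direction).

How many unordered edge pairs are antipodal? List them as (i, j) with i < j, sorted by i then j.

α = atan 0.75 = 36.87°;  2α = 73.74°
n_0 = (-0.4388, -0.8986)
n_1 = (+0.4361, -0.8999)
n_2 = (+0.9921, +0.1251)
n_3 = (+0.6452, +0.7640)
n_4 = (+0.0353, +0.9994)
n_5 = (-0.9954, +0.0963)
  (0,1): δ = 128.11°  ·
  (0,2): δ = 56.79°  ✓
  (0,3): δ = 14.15°  ✓
  (0,4): δ = 24.01°  ✓
  (0,5): δ = 110.50°  ·
  (1,2): δ = 108.67°  ·
  (1,3): δ = 66.04°  ✓
  (1,4): δ = 27.88°  ✓
  (1,5): δ = 58.61°  ✓
  (2,3): δ = 137.37°  ·
  (2,4): δ = 99.21°  ·
  (2,5): δ = 12.71°  ✓
  (3,4): δ = 141.84°  ·
  (3,5): δ = 55.34°  ✓
  (4,5): δ = 93.50°  ·
antipodal pairs: 8

count = 8; pairs: (0,2), (0,3), (0,4), (1,3), (1,4), (1,5), (2,5), (3,5)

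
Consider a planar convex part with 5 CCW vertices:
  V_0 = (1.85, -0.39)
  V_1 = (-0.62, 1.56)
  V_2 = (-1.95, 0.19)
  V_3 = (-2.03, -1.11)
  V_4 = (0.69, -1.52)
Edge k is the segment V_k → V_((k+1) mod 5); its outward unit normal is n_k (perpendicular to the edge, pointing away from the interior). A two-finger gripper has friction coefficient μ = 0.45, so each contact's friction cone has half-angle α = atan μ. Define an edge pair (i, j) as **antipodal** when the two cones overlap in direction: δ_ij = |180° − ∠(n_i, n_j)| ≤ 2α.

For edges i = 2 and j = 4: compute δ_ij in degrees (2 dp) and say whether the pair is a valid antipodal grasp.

δ = 42.23°, valid

α = atan 0.45 = 24.23°;  2α = 48.46°
edge 2: e_2 = (-0.08, -1.30);  n_2 = (-0.9981, +0.0614)
edge 4: e_4 = (+1.16, +1.13);  n_4 = (+0.6978, -0.7163)
∠(n_2, n_4) = 137.77°
δ = |180° − 137.77°| = 42.23°
42.23° ≤ 2α = 48.46°  →  valid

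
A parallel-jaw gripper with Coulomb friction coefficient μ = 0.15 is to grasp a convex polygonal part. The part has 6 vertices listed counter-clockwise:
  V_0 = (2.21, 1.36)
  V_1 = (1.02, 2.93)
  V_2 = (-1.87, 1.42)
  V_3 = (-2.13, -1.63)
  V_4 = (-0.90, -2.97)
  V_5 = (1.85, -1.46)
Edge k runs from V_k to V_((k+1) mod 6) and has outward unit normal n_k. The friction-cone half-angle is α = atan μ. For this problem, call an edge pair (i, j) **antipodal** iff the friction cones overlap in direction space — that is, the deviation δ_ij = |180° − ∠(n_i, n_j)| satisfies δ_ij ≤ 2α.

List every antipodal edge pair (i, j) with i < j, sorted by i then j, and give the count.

α = atan 0.15 = 8.53°;  2α = 17.06°
n_0 = (+0.7969, +0.6041)
n_1 = (-0.4631, +0.8863)
n_2 = (-0.9964, +0.0849)
n_3 = (-0.7367, -0.6762)
n_4 = (+0.4813, -0.8766)
n_5 = (+0.9919, -0.1266)
  (0,1): δ = 99.57°  ·
  (0,2): δ = 42.03°  ·
  (0,3): δ = 5.39°  ✓
  (0,4): δ = 81.61°  ·
  (0,5): δ = 135.56°  ·
  (1,2): δ = 122.46°  ·
  (1,3): δ = 75.04°  ·
  (1,4): δ = 1.18°  ✓
  (1,5): δ = 55.14°  ·
  (2,3): δ = 132.58°  ·
  (2,4): δ = 56.36°  ·
  (2,5): δ = 2.40°  ✓
  (3,4): δ = 103.78°  ·
  (3,5): δ = 49.82°  ·
  (4,5): δ = 126.05°  ·
antipodal pairs: 3

count = 3; pairs: (0,3), (1,4), (2,5)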